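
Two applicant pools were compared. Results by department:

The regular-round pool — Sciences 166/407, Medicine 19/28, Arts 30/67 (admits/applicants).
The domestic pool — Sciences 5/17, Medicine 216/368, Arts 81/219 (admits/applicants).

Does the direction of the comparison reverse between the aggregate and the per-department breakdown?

Yes

Sciences: the regular-round pool 166/407 = 40.8%, the domestic pool 5/17 = 29.4% → the regular-round pool
Medicine: the regular-round pool 19/28 = 67.9%, the domestic pool 216/368 = 58.7% → the regular-round pool
Arts: the regular-round pool 30/67 = 44.8%, the domestic pool 81/219 = 37.0% → the regular-round pool
Overall: the regular-round pool 215/502 = 42.8%, the domestic pool 302/604 = 50.0% → the domestic pool
The regular-round pool wins each department group but the domestic pool wins overall — the comparison reverses. The regular-round pool's applicants skew toward Sciences, which has a lower base rate.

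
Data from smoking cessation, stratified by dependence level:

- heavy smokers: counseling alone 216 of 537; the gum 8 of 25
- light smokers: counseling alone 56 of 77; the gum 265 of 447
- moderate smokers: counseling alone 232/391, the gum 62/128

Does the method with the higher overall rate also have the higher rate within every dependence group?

No

Heavy smokers: counseling alone 216/537 = 40.2%, the gum 8/25 = 32.0% → counseling alone
Light smokers: counseling alone 56/77 = 72.7%, the gum 265/447 = 59.3% → counseling alone
Moderate smokers: counseling alone 232/391 = 59.3%, the gum 62/128 = 48.4% → counseling alone
Overall: counseling alone 504/1005 = 50.1%, the gum 335/600 = 55.8% → the gum
Counseling alone wins each dependence group but the gum wins overall — the comparison reverses. Counseling alone's participants skew toward heavy smokers, which has a lower base rate.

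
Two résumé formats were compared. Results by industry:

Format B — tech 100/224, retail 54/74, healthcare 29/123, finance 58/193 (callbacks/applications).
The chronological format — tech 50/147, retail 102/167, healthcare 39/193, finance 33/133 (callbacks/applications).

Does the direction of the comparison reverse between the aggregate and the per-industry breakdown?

No

Tech: Format B 100/224 = 44.6%, the chronological format 50/147 = 34.0% → Format B
Retail: Format B 54/74 = 73.0%, the chronological format 102/167 = 61.1% → Format B
Healthcare: Format B 29/123 = 23.6%, the chronological format 39/193 = 20.2% → Format B
Finance: Format B 58/193 = 30.1%, the chronological format 33/133 = 24.8% → Format B
Overall: Format B 241/614 = 39.3%, the chronological format 224/640 = 35.0% → Format B
Format B wins overall and in every industry group — no reversal.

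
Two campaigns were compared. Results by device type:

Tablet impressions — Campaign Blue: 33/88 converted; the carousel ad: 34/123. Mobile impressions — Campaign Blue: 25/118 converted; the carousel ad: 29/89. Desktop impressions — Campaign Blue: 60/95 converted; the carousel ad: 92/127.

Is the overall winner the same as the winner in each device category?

Tablet: Campaign Blue 33/88 = 37.5%, the carousel ad 34/123 = 27.6% → Campaign Blue
Mobile: Campaign Blue 25/118 = 21.2%, the carousel ad 29/89 = 32.6% → the carousel ad
Desktop: Campaign Blue 60/95 = 63.2%, the carousel ad 92/127 = 72.4% → the carousel ad
Overall: Campaign Blue 118/301 = 39.2%, the carousel ad 155/339 = 45.7% → the carousel ad
Neither sweeps: Campaign Blue wins 1 of 3 groups, the carousel ad wins 2. The carousel ad wins overall but not every group — no Simpson reversal.

No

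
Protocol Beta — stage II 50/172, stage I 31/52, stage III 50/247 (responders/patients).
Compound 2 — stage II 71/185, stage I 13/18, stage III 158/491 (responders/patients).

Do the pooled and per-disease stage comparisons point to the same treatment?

Stage II: Protocol Beta 50/172 = 29.1%, Compound 2 71/185 = 38.4% → Compound 2
Stage I: Protocol Beta 31/52 = 59.6%, Compound 2 13/18 = 72.2% → Compound 2
Stage III: Protocol Beta 50/247 = 20.2%, Compound 2 158/491 = 32.2% → Compound 2
Overall: Protocol Beta 131/471 = 27.8%, Compound 2 242/694 = 34.9% → Compound 2
Compound 2 wins overall and in every disease group — no reversal.

Yes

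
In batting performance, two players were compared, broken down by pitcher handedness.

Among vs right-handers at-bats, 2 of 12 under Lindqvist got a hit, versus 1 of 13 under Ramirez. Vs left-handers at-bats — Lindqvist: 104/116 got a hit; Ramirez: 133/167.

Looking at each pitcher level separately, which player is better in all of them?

Vs right-handers: Lindqvist 2/12 = 16.7%, Ramirez 1/13 = 7.7% → Lindqvist
Vs left-handers: Lindqvist 104/116 = 89.7%, Ramirez 133/167 = 79.6% → Lindqvist
Lindqvist has the higher rate in both groups.

Lindqvist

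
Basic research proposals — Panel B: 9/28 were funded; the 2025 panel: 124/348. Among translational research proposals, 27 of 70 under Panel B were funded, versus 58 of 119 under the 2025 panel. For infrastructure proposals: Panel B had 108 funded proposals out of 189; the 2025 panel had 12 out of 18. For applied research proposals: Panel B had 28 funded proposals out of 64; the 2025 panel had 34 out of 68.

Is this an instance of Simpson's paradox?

Yes

Basic research: Panel B 9/28 = 32.1%, the 2025 panel 124/348 = 35.6% → the 2025 panel
Translational research: Panel B 27/70 = 38.6%, the 2025 panel 58/119 = 48.7% → the 2025 panel
Infrastructure: Panel B 108/189 = 57.1%, the 2025 panel 12/18 = 66.7% → the 2025 panel
Applied research: Panel B 28/64 = 43.8%, the 2025 panel 34/68 = 50.0% → the 2025 panel
Overall: Panel B 172/351 = 49.0%, the 2025 panel 228/553 = 41.2% → Panel B
The 2025 panel wins each proposal group but Panel B wins overall — the comparison reverses. The 2025 panel's proposals skew toward basic research, which has a lower base rate.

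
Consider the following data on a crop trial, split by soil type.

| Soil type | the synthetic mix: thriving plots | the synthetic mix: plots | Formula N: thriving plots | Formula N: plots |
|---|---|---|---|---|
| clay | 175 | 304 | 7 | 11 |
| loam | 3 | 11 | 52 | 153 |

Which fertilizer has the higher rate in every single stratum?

Formula N

Clay: the synthetic mix 175/304 = 57.6%, Formula N 7/11 = 63.6% → Formula N
Loam: the synthetic mix 3/11 = 27.3%, Formula N 52/153 = 34.0% → Formula N
Formula N has the higher rate in both groups.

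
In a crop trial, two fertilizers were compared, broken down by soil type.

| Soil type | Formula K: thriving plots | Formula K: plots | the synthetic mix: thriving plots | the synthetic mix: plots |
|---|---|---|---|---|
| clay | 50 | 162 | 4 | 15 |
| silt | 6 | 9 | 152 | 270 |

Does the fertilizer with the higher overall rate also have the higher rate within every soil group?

Clay: Formula K 50/162 = 30.9%, the synthetic mix 4/15 = 26.7% → Formula K
Silt: Formula K 6/9 = 66.7%, the synthetic mix 152/270 = 56.3% → Formula K
Overall: Formula K 56/171 = 32.7%, the synthetic mix 156/285 = 54.7% → the synthetic mix
Formula K wins each soil group but the synthetic mix wins overall — the comparison reverses. Formula K's plots skew toward clay, which has a lower base rate.

No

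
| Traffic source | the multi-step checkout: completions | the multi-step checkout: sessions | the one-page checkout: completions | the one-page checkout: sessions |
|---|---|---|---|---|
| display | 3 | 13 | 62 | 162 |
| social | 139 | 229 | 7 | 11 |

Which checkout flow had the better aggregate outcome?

Display: the multi-step checkout 3/13 = 23.1%, the one-page checkout 62/162 = 38.3% → the one-page checkout
Social: the multi-step checkout 139/229 = 60.7%, the one-page checkout 7/11 = 63.6% → the one-page checkout
Overall: the multi-step checkout 142/242 = 58.7%, the one-page checkout 69/173 = 39.9% → the multi-step checkout
(The one-page checkout wins every traffic group but the multi-step checkout wins overall — the one-page checkout's sessions skew toward the low-rate display group.)

the multi-step checkout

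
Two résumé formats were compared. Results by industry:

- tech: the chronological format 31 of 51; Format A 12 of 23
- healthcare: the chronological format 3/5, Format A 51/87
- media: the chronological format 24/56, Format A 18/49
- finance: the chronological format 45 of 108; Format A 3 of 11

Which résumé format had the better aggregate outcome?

Format A

Tech: the chronological format 31/51 = 60.8%, Format A 12/23 = 52.2% → the chronological format
Healthcare: the chronological format 3/5 = 60.0%, Format A 51/87 = 58.6% → the chronological format
Media: the chronological format 24/56 = 42.9%, Format A 18/49 = 36.7% → the chronological format
Finance: the chronological format 45/108 = 41.7%, Format A 3/11 = 27.3% → the chronological format
Overall: the chronological format 103/220 = 46.8%, Format A 84/170 = 49.4% → Format A
(The chronological format wins every industry group but Format A wins overall — the chronological format's applications skew toward the low-rate finance group.)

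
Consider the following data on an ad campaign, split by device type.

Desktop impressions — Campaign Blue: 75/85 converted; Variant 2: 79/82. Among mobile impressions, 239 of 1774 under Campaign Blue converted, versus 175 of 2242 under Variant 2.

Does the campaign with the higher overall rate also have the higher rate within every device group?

No

Desktop: Campaign Blue 75/85 = 88.2%, Variant 2 79/82 = 96.3% → Variant 2
Mobile: Campaign Blue 239/1774 = 13.5%, Variant 2 175/2242 = 7.8% → Campaign Blue
Overall: Campaign Blue 314/1859 = 16.9%, Variant 2 254/2324 = 10.9% → Campaign Blue
Neither sweeps: Campaign Blue wins 1 of 2 groups, Variant 2 wins 1. Campaign Blue wins overall but not every group — no Simpson reversal.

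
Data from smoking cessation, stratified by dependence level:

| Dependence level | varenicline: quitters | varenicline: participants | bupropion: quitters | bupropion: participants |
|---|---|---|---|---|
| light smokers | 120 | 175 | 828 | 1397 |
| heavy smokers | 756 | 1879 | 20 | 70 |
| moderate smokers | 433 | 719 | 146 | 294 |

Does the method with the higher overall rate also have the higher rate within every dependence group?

Light smokers: varenicline 120/175 = 68.6%, bupropion 828/1397 = 59.3% → varenicline
Heavy smokers: varenicline 756/1879 = 40.2%, bupropion 20/70 = 28.6% → varenicline
Moderate smokers: varenicline 433/719 = 60.2%, bupropion 146/294 = 49.7% → varenicline
Overall: varenicline 1309/2773 = 47.2%, bupropion 994/1761 = 56.4% → bupropion
Varenicline wins each dependence group but bupropion wins overall — the comparison reverses. Varenicline's participants skew toward heavy smokers, which has a lower base rate.

No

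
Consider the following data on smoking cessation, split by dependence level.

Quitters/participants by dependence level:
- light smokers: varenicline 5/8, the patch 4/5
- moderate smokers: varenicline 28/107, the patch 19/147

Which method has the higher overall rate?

varenicline

Light smokers: varenicline 5/8 = 62.5%, the patch 4/5 = 80.0% → the patch
Moderate smokers: varenicline 28/107 = 26.2%, the patch 19/147 = 12.9% → varenicline
Overall: varenicline 33/115 = 28.7%, the patch 23/152 = 15.1% → varenicline
(Neither sweeps every dependence group, but varenicline has the higher pooled rate.)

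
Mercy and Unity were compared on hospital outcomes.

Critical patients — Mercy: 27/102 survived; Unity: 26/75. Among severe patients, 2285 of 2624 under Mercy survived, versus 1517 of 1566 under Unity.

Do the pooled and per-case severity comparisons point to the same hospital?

Yes

Critical: Mercy 27/102 = 26.5%, Unity 26/75 = 34.7% → Unity
Severe: Mercy 2285/2624 = 87.1%, Unity 1517/1566 = 96.9% → Unity
Overall: Mercy 2312/2726 = 84.8%, Unity 1543/1641 = 94.0% → Unity
Unity wins overall and in every case group — no reversal.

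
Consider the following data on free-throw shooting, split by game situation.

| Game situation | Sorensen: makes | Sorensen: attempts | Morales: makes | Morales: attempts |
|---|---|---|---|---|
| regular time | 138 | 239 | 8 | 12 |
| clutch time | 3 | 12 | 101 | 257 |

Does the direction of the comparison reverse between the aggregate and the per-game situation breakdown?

Regular time: Sorensen 138/239 = 57.7%, Morales 8/12 = 66.7% → Morales
Clutch time: Sorensen 3/12 = 25.0%, Morales 101/257 = 39.3% → Morales
Overall: Sorensen 141/251 = 56.2%, Morales 109/269 = 40.5% → Sorensen
Morales wins each game group but Sorensen wins overall — the comparison reverses. Morales's attempts skew toward clutch time, which has a lower base rate.

Yes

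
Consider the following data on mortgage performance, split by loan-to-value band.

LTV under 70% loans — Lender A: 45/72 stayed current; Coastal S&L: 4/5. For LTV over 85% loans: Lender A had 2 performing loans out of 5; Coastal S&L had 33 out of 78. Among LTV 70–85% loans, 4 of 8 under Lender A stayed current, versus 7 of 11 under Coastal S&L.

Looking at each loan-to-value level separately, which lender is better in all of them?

Coastal S&L

LTV under 70%: Lender A 45/72 = 62.5%, Coastal S&L 4/5 = 80.0% → Coastal S&L
LTV over 85%: Lender A 2/5 = 40.0%, Coastal S&L 33/78 = 42.3% → Coastal S&L
LTV 70–85%: Lender A 4/8 = 50.0%, Coastal S&L 7/11 = 63.6% → Coastal S&L
Coastal S&L has the higher rate in all 3 groups.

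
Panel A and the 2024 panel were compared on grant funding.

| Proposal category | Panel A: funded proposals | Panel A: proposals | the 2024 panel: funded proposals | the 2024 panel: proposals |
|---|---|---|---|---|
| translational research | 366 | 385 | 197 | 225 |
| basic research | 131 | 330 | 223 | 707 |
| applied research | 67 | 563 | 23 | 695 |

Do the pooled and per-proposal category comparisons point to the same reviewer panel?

Yes

Translational research: Panel A 366/385 = 95.1%, the 2024 panel 197/225 = 87.6% → Panel A
Basic research: Panel A 131/330 = 39.7%, the 2024 panel 223/707 = 31.5% → Panel A
Applied research: Panel A 67/563 = 11.9%, the 2024 panel 23/695 = 3.3% → Panel A
Overall: Panel A 564/1278 = 44.1%, the 2024 panel 443/1627 = 27.2% → Panel A
Panel A wins overall and in every proposal group — no reversal.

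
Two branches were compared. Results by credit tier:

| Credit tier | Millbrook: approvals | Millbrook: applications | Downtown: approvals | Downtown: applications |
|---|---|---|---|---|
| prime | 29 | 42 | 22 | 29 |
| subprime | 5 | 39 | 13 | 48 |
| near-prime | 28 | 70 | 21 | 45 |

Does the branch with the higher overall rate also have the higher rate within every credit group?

Prime: Millbrook 29/42 = 69.0%, Downtown 22/29 = 75.9% → Downtown
Subprime: Millbrook 5/39 = 12.8%, Downtown 13/48 = 27.1% → Downtown
Near-prime: Millbrook 28/70 = 40.0%, Downtown 21/45 = 46.7% → Downtown
Overall: Millbrook 62/151 = 41.1%, Downtown 56/122 = 45.9% → Downtown
Downtown wins overall and in every credit group — no reversal.

Yes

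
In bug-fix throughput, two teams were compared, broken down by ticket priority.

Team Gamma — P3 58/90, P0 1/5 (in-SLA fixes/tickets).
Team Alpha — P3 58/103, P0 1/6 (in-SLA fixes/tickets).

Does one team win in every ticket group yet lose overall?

No

P3: Team Gamma 58/90 = 64.4%, Team Alpha 58/103 = 56.3% → Team Gamma
P0: Team Gamma 1/5 = 20.0%, Team Alpha 1/6 = 16.7% → Team Gamma
Overall: Team Gamma 59/95 = 62.1%, Team Alpha 59/109 = 54.1% → Team Gamma
Team Gamma wins overall and in every ticket group — no reversal.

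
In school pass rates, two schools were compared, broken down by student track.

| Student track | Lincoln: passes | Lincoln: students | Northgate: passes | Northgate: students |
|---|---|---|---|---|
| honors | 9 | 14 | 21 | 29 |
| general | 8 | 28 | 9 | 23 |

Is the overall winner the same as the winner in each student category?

Yes

Honors: Lincoln 9/14 = 64.3%, Northgate 21/29 = 72.4% → Northgate
General: Lincoln 8/28 = 28.6%, Northgate 9/23 = 39.1% → Northgate
Overall: Lincoln 17/42 = 40.5%, Northgate 30/52 = 57.7% → Northgate
Northgate wins overall and in every student group — no reversal.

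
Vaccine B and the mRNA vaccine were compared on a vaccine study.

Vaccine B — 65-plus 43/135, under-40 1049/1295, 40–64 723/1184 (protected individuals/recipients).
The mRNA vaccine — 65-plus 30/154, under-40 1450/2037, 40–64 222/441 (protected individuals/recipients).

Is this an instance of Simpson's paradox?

65-plus: Vaccine B 43/135 = 31.9%, the mRNA vaccine 30/154 = 19.5% → Vaccine B
Under-40: Vaccine B 1049/1295 = 81.0%, the mRNA vaccine 1450/2037 = 71.2% → Vaccine B
40–64: Vaccine B 723/1184 = 61.1%, the mRNA vaccine 222/441 = 50.3% → Vaccine B
Overall: Vaccine B 1815/2614 = 69.4%, the mRNA vaccine 1702/2632 = 64.7% → Vaccine B
Vaccine B wins overall and in every age group — no reversal.

No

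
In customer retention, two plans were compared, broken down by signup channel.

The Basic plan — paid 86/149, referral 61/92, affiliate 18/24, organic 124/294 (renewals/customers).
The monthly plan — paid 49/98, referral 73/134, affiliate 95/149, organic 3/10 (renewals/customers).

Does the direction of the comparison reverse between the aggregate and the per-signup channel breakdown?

Yes

Paid: the Basic plan 86/149 = 57.7%, the monthly plan 49/98 = 50.0% → the Basic plan
Referral: the Basic plan 61/92 = 66.3%, the monthly plan 73/134 = 54.5% → the Basic plan
Affiliate: the Basic plan 18/24 = 75.0%, the monthly plan 95/149 = 63.8% → the Basic plan
Organic: the Basic plan 124/294 = 42.2%, the monthly plan 3/10 = 30.0% → the Basic plan
Overall: the Basic plan 289/559 = 51.7%, the monthly plan 220/391 = 56.3% → the monthly plan
The Basic plan wins each signup group but the monthly plan wins overall — the comparison reverses. The Basic plan's customers skew toward organic, which has a lower base rate.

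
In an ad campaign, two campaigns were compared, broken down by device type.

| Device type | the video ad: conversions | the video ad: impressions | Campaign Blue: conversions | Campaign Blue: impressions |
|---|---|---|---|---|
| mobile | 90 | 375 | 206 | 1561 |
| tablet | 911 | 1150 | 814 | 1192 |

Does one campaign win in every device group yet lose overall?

No

Mobile: the video ad 90/375 = 24.0%, Campaign Blue 206/1561 = 13.2% → the video ad
Tablet: the video ad 911/1150 = 79.2%, Campaign Blue 814/1192 = 68.3% → the video ad
Overall: the video ad 1001/1525 = 65.6%, Campaign Blue 1020/2753 = 37.1% → the video ad
The video ad wins overall and in every device group — no reversal.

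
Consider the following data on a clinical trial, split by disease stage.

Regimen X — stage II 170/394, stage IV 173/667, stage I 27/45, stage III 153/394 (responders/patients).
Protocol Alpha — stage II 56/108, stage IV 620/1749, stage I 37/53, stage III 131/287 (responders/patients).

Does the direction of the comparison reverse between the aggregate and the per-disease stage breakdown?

Stage II: Regimen X 170/394 = 43.1%, Protocol Alpha 56/108 = 51.9% → Protocol Alpha
Stage IV: Regimen X 173/667 = 25.9%, Protocol Alpha 620/1749 = 35.4% → Protocol Alpha
Stage I: Regimen X 27/45 = 60.0%, Protocol Alpha 37/53 = 69.8% → Protocol Alpha
Stage III: Regimen X 153/394 = 38.8%, Protocol Alpha 131/287 = 45.6% → Protocol Alpha
Overall: Regimen X 523/1500 = 34.9%, Protocol Alpha 844/2197 = 38.4% → Protocol Alpha
Protocol Alpha wins overall and in every disease group — no reversal.

No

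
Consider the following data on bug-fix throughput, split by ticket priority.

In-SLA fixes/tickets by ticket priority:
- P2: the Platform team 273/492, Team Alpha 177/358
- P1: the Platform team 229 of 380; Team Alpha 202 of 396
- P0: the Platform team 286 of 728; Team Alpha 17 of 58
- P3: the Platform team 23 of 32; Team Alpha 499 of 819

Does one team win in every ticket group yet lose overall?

P2: the Platform team 273/492 = 55.5%, Team Alpha 177/358 = 49.4% → the Platform team
P1: the Platform team 229/380 = 60.3%, Team Alpha 202/396 = 51.0% → the Platform team
P0: the Platform team 286/728 = 39.3%, Team Alpha 17/58 = 29.3% → the Platform team
P3: the Platform team 23/32 = 71.9%, Team Alpha 499/819 = 60.9% → the Platform team
Overall: the Platform team 811/1632 = 49.7%, Team Alpha 895/1631 = 54.9% → Team Alpha
The Platform team wins each ticket group but Team Alpha wins overall — the comparison reverses. The Platform team's tickets skew toward P0, which has a lower base rate.

Yes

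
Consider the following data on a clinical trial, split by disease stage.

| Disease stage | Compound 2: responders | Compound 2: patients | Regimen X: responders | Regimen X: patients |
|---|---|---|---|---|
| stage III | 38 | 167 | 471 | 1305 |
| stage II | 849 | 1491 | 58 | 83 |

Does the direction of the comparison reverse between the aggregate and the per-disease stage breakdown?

Stage III: Compound 2 38/167 = 22.8%, Regimen X 471/1305 = 36.1% → Regimen X
Stage II: Compound 2 849/1491 = 56.9%, Regimen X 58/83 = 69.9% → Regimen X
Overall: Compound 2 887/1658 = 53.5%, Regimen X 529/1388 = 38.1% → Compound 2
Regimen X wins each disease group but Compound 2 wins overall — the comparison reverses. Regimen X's patients skew toward stage III, which has a lower base rate.

Yes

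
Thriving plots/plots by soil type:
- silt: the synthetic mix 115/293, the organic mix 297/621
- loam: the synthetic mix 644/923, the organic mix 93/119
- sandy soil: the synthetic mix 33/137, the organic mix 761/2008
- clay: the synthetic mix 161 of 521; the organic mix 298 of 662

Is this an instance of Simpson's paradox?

Silt: the synthetic mix 115/293 = 39.2%, the organic mix 297/621 = 47.8% → the organic mix
Loam: the synthetic mix 644/923 = 69.8%, the organic mix 93/119 = 78.2% → the organic mix
Sandy soil: the synthetic mix 33/137 = 24.1%, the organic mix 761/2008 = 37.9% → the organic mix
Clay: the synthetic mix 161/521 = 30.9%, the organic mix 298/662 = 45.0% → the organic mix
Overall: the synthetic mix 953/1874 = 50.9%, the organic mix 1449/3410 = 42.5% → the synthetic mix
The organic mix wins each soil group but the synthetic mix wins overall — the comparison reverses. The organic mix's plots skew toward sandy soil, which has a lower base rate.

Yes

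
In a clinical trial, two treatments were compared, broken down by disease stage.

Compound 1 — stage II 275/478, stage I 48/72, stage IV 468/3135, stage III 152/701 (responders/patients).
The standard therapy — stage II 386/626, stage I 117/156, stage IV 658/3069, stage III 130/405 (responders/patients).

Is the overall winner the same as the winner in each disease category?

Yes

Stage II: Compound 1 275/478 = 57.5%, the standard therapy 386/626 = 61.7% → the standard therapy
Stage I: Compound 1 48/72 = 66.7%, the standard therapy 117/156 = 75.0% → the standard therapy
Stage IV: Compound 1 468/3135 = 14.9%, the standard therapy 658/3069 = 21.4% → the standard therapy
Stage III: Compound 1 152/701 = 21.7%, the standard therapy 130/405 = 32.1% → the standard therapy
Overall: Compound 1 943/4386 = 21.5%, the standard therapy 1291/4256 = 30.3% → the standard therapy
The standard therapy wins overall and in every disease group — no reversal.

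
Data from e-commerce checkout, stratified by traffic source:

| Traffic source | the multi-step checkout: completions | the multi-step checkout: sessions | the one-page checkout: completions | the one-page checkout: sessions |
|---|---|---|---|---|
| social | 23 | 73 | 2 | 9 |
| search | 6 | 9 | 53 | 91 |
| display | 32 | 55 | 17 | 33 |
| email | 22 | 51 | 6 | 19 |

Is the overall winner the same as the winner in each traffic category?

No

Social: the multi-step checkout 23/73 = 31.5%, the one-page checkout 2/9 = 22.2% → the multi-step checkout
Search: the multi-step checkout 6/9 = 66.7%, the one-page checkout 53/91 = 58.2% → the multi-step checkout
Display: the multi-step checkout 32/55 = 58.2%, the one-page checkout 17/33 = 51.5% → the multi-step checkout
Email: the multi-step checkout 22/51 = 43.1%, the one-page checkout 6/19 = 31.6% → the multi-step checkout
Overall: the multi-step checkout 83/188 = 44.1%, the one-page checkout 78/152 = 51.3% → the one-page checkout
The multi-step checkout wins each traffic group but the one-page checkout wins overall — the comparison reverses. The multi-step checkout's sessions skew toward social, which has a lower base rate.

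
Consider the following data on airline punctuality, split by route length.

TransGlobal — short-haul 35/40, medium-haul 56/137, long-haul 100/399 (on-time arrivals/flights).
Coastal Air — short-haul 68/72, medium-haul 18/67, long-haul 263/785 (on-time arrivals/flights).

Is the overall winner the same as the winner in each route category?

Short-haul: TransGlobal 35/40 = 87.5%, Coastal Air 68/72 = 94.4% → Coastal Air
Medium-haul: TransGlobal 56/137 = 40.9%, Coastal Air 18/67 = 26.9% → TransGlobal
Long-haul: TransGlobal 100/399 = 25.1%, Coastal Air 263/785 = 33.5% → Coastal Air
Overall: TransGlobal 191/576 = 33.2%, Coastal Air 349/924 = 37.8% → Coastal Air
Neither sweeps: TransGlobal wins 1 of 3 groups, Coastal Air wins 2. Coastal Air wins overall but not every group — no Simpson reversal.

No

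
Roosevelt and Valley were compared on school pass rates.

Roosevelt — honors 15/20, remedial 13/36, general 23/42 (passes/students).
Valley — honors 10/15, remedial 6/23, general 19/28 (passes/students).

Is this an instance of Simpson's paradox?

No

Honors: Roosevelt 15/20 = 75.0%, Valley 10/15 = 66.7% → Roosevelt
Remedial: Roosevelt 13/36 = 36.1%, Valley 6/23 = 26.1% → Roosevelt
General: Roosevelt 23/42 = 54.8%, Valley 19/28 = 67.9% → Valley
Overall: Roosevelt 51/98 = 52.0%, Valley 35/66 = 53.0% → Valley
Neither sweeps: Roosevelt wins 2 of 3 groups, Valley wins 1. Valley wins overall but not every group — no Simpson reversal.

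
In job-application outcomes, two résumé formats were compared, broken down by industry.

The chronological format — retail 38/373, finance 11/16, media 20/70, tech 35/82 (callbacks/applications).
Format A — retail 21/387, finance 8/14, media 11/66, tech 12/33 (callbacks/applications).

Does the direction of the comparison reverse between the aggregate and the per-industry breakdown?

No

Retail: the chronological format 38/373 = 10.2%, Format A 21/387 = 5.4% → the chronological format
Finance: the chronological format 11/16 = 68.8%, Format A 8/14 = 57.1% → the chronological format
Media: the chronological format 20/70 = 28.6%, Format A 11/66 = 16.7% → the chronological format
Tech: the chronological format 35/82 = 42.7%, Format A 12/33 = 36.4% → the chronological format
Overall: the chronological format 104/541 = 19.2%, Format A 52/500 = 10.4% → the chronological format
The chronological format wins overall and in every industry group — no reversal.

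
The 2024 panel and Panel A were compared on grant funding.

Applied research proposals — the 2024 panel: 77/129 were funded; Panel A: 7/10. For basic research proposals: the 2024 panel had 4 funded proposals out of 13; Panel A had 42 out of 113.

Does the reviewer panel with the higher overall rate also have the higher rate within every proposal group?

Applied research: the 2024 panel 77/129 = 59.7%, Panel A 7/10 = 70.0% → Panel A
Basic research: the 2024 panel 4/13 = 30.8%, Panel A 42/113 = 37.2% → Panel A
Overall: the 2024 panel 81/142 = 57.0%, Panel A 49/123 = 39.8% → the 2024 panel
Panel A wins each proposal group but the 2024 panel wins overall — the comparison reverses. Panel A's proposals skew toward basic research, which has a lower base rate.

No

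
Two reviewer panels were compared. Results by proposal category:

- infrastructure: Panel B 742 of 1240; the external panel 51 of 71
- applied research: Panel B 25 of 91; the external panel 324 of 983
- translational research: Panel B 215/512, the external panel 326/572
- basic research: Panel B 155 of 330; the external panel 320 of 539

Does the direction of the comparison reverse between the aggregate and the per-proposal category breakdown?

Infrastructure: Panel B 742/1240 = 59.8%, the external panel 51/71 = 71.8% → the external panel
Applied research: Panel B 25/91 = 27.5%, the external panel 324/983 = 33.0% → the external panel
Translational research: Panel B 215/512 = 42.0%, the external panel 326/572 = 57.0% → the external panel
Basic research: Panel B 155/330 = 47.0%, the external panel 320/539 = 59.4% → the external panel
Overall: Panel B 1137/2173 = 52.3%, the external panel 1021/2165 = 47.2% → Panel B
The external panel wins each proposal group but Panel B wins overall — the comparison reverses. The external panel's proposals skew toward applied research, which has a lower base rate.

Yes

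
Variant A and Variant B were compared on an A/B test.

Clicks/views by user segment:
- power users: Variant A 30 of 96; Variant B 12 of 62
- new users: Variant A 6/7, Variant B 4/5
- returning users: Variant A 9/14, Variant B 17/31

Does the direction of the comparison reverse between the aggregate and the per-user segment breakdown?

Power users: Variant A 30/96 = 31.2%, Variant B 12/62 = 19.4% → Variant A
New users: Variant A 6/7 = 85.7%, Variant B 4/5 = 80.0% → Variant A
Returning users: Variant A 9/14 = 64.3%, Variant B 17/31 = 54.8% → Variant A
Overall: Variant A 45/117 = 38.5%, Variant B 33/98 = 33.7% → Variant A
Variant A wins overall and in every user group — no reversal.

No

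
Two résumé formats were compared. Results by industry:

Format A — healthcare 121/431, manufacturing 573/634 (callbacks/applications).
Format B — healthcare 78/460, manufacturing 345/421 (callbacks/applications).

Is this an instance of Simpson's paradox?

Healthcare: Format A 121/431 = 28.1%, Format B 78/460 = 17.0% → Format A
Manufacturing: Format A 573/634 = 90.4%, Format B 345/421 = 81.9% → Format A
Overall: Format A 694/1065 = 65.2%, Format B 423/881 = 48.0% → Format A
Format A wins overall and in every industry group — no reversal.

No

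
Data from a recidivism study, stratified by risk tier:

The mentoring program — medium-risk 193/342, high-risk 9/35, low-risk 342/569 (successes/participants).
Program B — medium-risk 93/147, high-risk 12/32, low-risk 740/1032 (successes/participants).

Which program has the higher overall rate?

Medium-risk: the mentoring program 193/342 = 56.4%, Program B 93/147 = 63.3% → Program B
High-risk: the mentoring program 9/35 = 25.7%, Program B 12/32 = 37.5% → Program B
Low-risk: the mentoring program 342/569 = 60.1%, Program B 740/1032 = 71.7% → Program B
Overall: the mentoring program 544/946 = 57.5%, Program B 845/1211 = 69.8% → Program B

Program B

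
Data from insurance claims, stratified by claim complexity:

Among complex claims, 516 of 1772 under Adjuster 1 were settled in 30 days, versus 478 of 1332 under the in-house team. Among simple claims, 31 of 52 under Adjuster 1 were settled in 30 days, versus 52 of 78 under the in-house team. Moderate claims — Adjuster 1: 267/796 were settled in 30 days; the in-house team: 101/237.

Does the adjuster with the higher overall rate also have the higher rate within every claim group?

Complex: Adjuster 1 516/1772 = 29.1%, the in-house team 478/1332 = 35.9% → the in-house team
Simple: Adjuster 1 31/52 = 59.6%, the in-house team 52/78 = 66.7% → the in-house team
Moderate: Adjuster 1 267/796 = 33.5%, the in-house team 101/237 = 42.6% → the in-house team
Overall: Adjuster 1 814/2620 = 31.1%, the in-house team 631/1647 = 38.3% → the in-house team
The in-house team wins overall and in every claim group — no reversal.

Yes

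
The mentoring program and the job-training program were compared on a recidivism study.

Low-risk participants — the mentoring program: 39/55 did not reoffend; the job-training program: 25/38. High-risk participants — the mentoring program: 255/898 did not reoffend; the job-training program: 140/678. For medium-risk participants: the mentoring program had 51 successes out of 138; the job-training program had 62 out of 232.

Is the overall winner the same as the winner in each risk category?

Low-risk: the mentoring program 39/55 = 70.9%, the job-training program 25/38 = 65.8% → the mentoring program
High-risk: the mentoring program 255/898 = 28.4%, the job-training program 140/678 = 20.6% → the mentoring program
Medium-risk: the mentoring program 51/138 = 37.0%, the job-training program 62/232 = 26.7% → the mentoring program
Overall: the mentoring program 345/1091 = 31.6%, the job-training program 227/948 = 23.9% → the mentoring program
The mentoring program wins overall and in every risk group — no reversal.

Yes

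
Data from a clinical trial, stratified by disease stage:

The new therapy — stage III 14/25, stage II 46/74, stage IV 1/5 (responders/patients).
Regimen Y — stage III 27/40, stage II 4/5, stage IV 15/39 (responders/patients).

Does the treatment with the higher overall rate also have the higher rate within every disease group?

Stage III: the new therapy 14/25 = 56.0%, Regimen Y 27/40 = 67.5% → Regimen Y
Stage II: the new therapy 46/74 = 62.2%, Regimen Y 4/5 = 80.0% → Regimen Y
Stage IV: the new therapy 1/5 = 20.0%, Regimen Y 15/39 = 38.5% → Regimen Y
Overall: the new therapy 61/104 = 58.7%, Regimen Y 46/84 = 54.8% → the new therapy
Regimen Y wins each disease group but the new therapy wins overall — the comparison reverses. Regimen Y's patients skew toward stage IV, which has a lower base rate.

No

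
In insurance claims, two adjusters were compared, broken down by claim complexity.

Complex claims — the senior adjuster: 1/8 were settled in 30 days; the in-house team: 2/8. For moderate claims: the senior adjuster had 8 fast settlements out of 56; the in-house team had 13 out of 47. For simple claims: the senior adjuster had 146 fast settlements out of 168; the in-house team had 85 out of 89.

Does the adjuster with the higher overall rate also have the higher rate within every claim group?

Yes

Complex: the senior adjuster 1/8 = 12.5%, the in-house team 2/8 = 25.0% → the in-house team
Moderate: the senior adjuster 8/56 = 14.3%, the in-house team 13/47 = 27.7% → the in-house team
Simple: the senior adjuster 146/168 = 86.9%, the in-house team 85/89 = 95.5% → the in-house team
Overall: the senior adjuster 155/232 = 66.8%, the in-house team 100/144 = 69.4% → the in-house team
The in-house team wins overall and in every claim group — no reversal.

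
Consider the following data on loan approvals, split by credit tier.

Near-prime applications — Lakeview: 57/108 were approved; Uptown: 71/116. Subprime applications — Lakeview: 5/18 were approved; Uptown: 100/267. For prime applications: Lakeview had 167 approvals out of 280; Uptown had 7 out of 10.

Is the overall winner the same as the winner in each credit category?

Near-prime: Lakeview 57/108 = 52.8%, Uptown 71/116 = 61.2% → Uptown
Subprime: Lakeview 5/18 = 27.8%, Uptown 100/267 = 37.5% → Uptown
Prime: Lakeview 167/280 = 59.6%, Uptown 7/10 = 70.0% → Uptown
Overall: Lakeview 229/406 = 56.4%, Uptown 178/393 = 45.3% → Lakeview
Uptown wins each credit group but Lakeview wins overall — the comparison reverses. Uptown's applications skew toward subprime, which has a lower base rate.

No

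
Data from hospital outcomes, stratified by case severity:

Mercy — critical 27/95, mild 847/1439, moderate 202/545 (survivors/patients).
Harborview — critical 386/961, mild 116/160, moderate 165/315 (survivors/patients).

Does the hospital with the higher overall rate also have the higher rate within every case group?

Critical: Mercy 27/95 = 28.4%, Harborview 386/961 = 40.2% → Harborview
Mild: Mercy 847/1439 = 58.9%, Harborview 116/160 = 72.5% → Harborview
Moderate: Mercy 202/545 = 37.1%, Harborview 165/315 = 52.4% → Harborview
Overall: Mercy 1076/2079 = 51.8%, Harborview 667/1436 = 46.4% → Mercy
Harborview wins each case group but Mercy wins overall — the comparison reverses. Harborview's patients skew toward critical, which has a lower base rate.

No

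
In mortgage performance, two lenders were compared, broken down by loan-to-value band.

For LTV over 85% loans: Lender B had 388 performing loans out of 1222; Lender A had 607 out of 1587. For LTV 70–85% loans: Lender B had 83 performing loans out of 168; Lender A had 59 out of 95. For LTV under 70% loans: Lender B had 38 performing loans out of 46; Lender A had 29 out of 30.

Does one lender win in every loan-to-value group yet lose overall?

LTV over 85%: Lender B 388/1222 = 31.8%, Lender A 607/1587 = 38.2% → Lender A
LTV 70–85%: Lender B 83/168 = 49.4%, Lender A 59/95 = 62.1% → Lender A
LTV under 70%: Lender B 38/46 = 82.6%, Lender A 29/30 = 96.7% → Lender A
Overall: Lender B 509/1436 = 35.4%, Lender A 695/1712 = 40.6% → Lender A
Lender A wins overall and in every loan-to-value group — no reversal.

No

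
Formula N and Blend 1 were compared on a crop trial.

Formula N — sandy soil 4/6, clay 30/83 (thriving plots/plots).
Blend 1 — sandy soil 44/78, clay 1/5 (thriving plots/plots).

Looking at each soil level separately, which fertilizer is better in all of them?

Formula N

Sandy soil: Formula N 4/6 = 66.7%, Blend 1 44/78 = 56.4% → Formula N
Clay: Formula N 30/83 = 36.1%, Blend 1 1/5 = 20.0% → Formula N
Formula N has the higher rate in both groups.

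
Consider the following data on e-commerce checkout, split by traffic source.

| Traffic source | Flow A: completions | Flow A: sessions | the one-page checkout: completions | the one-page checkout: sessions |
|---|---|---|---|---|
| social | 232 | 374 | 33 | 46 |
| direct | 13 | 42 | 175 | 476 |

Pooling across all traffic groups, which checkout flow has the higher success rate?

Social: Flow A 232/374 = 62.0%, the one-page checkout 33/46 = 71.7% → the one-page checkout
Direct: Flow A 13/42 = 31.0%, the one-page checkout 175/476 = 36.8% → the one-page checkout
Overall: Flow A 245/416 = 58.9%, the one-page checkout 208/522 = 39.8% → Flow A
(The one-page checkout wins every traffic group but Flow A wins overall — the one-page checkout's sessions skew toward the low-rate direct group.)

Flow A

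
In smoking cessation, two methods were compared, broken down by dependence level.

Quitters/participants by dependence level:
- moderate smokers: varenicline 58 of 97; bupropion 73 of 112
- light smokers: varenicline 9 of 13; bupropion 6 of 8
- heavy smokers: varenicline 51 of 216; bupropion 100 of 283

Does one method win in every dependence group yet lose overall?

Moderate smokers: varenicline 58/97 = 59.8%, bupropion 73/112 = 65.2% → bupropion
Light smokers: varenicline 9/13 = 69.2%, bupropion 6/8 = 75.0% → bupropion
Heavy smokers: varenicline 51/216 = 23.6%, bupropion 100/283 = 35.3% → bupropion
Overall: varenicline 118/326 = 36.2%, bupropion 179/403 = 44.4% → bupropion
Bupropion wins overall and in every dependence group — no reversal.

No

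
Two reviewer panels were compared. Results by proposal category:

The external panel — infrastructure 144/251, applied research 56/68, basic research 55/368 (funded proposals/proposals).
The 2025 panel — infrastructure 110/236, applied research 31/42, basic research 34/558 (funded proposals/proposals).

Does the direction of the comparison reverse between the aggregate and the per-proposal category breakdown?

Infrastructure: the external panel 144/251 = 57.4%, the 2025 panel 110/236 = 46.6% → the external panel
Applied research: the external panel 56/68 = 82.4%, the 2025 panel 31/42 = 73.8% → the external panel
Basic research: the external panel 55/368 = 14.9%, the 2025 panel 34/558 = 6.1% → the external panel
Overall: the external panel 255/687 = 37.1%, the 2025 panel 175/836 = 20.9% → the external panel
The external panel wins overall and in every proposal group — no reversal.

No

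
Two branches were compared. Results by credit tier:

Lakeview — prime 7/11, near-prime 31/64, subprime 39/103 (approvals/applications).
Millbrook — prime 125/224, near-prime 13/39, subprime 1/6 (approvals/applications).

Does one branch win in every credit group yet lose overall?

Yes

Prime: Lakeview 7/11 = 63.6%, Millbrook 125/224 = 55.8% → Lakeview
Near-prime: Lakeview 31/64 = 48.4%, Millbrook 13/39 = 33.3% → Lakeview
Subprime: Lakeview 39/103 = 37.9%, Millbrook 1/6 = 16.7% → Lakeview
Overall: Lakeview 77/178 = 43.3%, Millbrook 139/269 = 51.7% → Millbrook
Lakeview wins each credit group but Millbrook wins overall — the comparison reverses. Lakeview's applications skew toward subprime, which has a lower base rate.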